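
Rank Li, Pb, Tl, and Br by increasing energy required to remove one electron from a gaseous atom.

Li is in period 2, group 1; Br is in period 4, group 17; Tl is in period 6, group 13; Pb is in period 6, group 14.
Across a period the outer electron is held more tightly (higher IE₁); down a group it sits in a higher shell, more shielded, and comes off more easily.
Here both period and group differ, so the two effects have to be weighed against each other.
Tl > Li: the two effects oppose for this pair; the across-period effect wins (589 vs 520 kJ/mol).
Pb > Tl: both are in period 6; the period trend gives Pb the larger value.
Br > Pb: relative to Pb, both the across-period and down-group shifts push Br's first ionization energy up.
Tabulated first ionization energy (kJ/mol): Li 520, Br 1140, Tl 589, Pb 716.
So from lowest to highest: Li < Tl < Pb < Br.

Li, Tl, Pb, Br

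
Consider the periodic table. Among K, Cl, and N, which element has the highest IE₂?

After 1 electron has been removed, what remains? K⁺ is the bare [Ar] core; Cl⁺ still has 6 valence electrons; N⁺ still has 4 valence electrons.
Breaking into a closed-shell core is much more expensive than removing a leftover valence electron — K has the largest IE_2 here.
Valence configurations: Cl⁺ [Ne]3s²3p⁴, N⁺ [He]2s²2p².
Approximate IE_2 values (kJ/mol): K 3052, Cl 2298, N 2856.
So the second ionization energies run Cl < N < K.

K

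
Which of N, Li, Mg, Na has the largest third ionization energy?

Li

The third ionization energy removes an electron from the +2 ion. For each element: N²⁺ still has 3 valence electrons; Li²⁺ is already 1 electron into the core; Mg²⁺ is the bare [Ne] core; Na²⁺ is already 1 electron into the core.
Breaking into a closed-shell core is much more expensive than removing a leftover valence electron — Na, Mg and Li have the largest IE_3 here.
Approximate IE_3 values (kJ/mol): N 4578, Li 11815, Mg 7733, Na 6910.
Putting it together, IE_3: N < Na < Mg < Li.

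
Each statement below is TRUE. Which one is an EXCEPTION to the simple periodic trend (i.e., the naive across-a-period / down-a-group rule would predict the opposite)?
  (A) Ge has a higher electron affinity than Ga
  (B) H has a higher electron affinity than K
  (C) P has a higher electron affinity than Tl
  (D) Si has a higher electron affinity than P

(D)

The general trend: electron affinity increases across a period and decreases down a group.
(A) Ge (period 4, group 14) vs Ga (period 4, group 13): the stated order agrees with the simple trend.
(B) H (period 1, group 1) vs K (period 4, group 1): the stated order agrees with the simple trend.
(C) P (period 3, group 15) vs Tl (period 6, group 13): the stated order agrees with the simple trend.
(D) Si (period 3, group 14) vs P (period 3, group 15): the stated order contradicts the simple trend.
The exception is (D): adding an electron to P's half-filled 3p³ is unfavourable, so Si (3p²) has the more exothermic EA.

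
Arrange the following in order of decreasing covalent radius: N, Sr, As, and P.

N is in period 2, group 15; P is in period 3, group 15; As is in period 4, group 15; Sr is in period 5, group 2.
Across a period the added protons contract the valence shell; down a group each new principal shell makes the atom larger.
Neither a single period nor a single group — weigh both effects.
P > N: P sits below N in group 15, so the down-group effect alone puts P larger.
As > P: they share group 15; the group trend gives As the larger value.
Sr > As: relative to As, both the across-period and down-group shifts push Sr's atomic radius up.
Tabulated atomic radius (pm): N 71, P 111, As 121, Sr 185.
So from largest to smallest: Sr > As > P > N.

Sr > As > P > N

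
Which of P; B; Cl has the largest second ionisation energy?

Consider each +1 ion: P⁺ still has 4 valence electrons; B⁺ still has 2 valence electrons; Cl⁺ still has 6 valence electrons.
All are still removing valence electrons, so compare the +1 ions as you would atoms: IE_2 generally rises across a period (higher Z_eff) and falls down a group (larger shell), subject to the usual subshell exceptions.
Valence configurations: P⁺ [Ne]3s²3p², B⁺ [He]2s², Cl⁺ [Ne]3s²3p⁴.
Tabulated IE_2 (kJ/mol): P 1907, B 2427, Cl 2298.
So the second ionization energies run P < Cl < B.

B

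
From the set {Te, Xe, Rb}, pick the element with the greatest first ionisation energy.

Rb is in period 5, group 1; Te is in period 5, group 16; Xe is in period 5, group 18.
IE₁ increases left→right with effective nuclear charge and decreases top→bottom as the valence shell moves farther out.
All lie in period 5, so first ionization energy increases left to right.
The greatest first ionisation energy among these belongs to Xe.

Xe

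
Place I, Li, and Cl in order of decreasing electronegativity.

Li is in period 2, group 1; Cl is in period 3, group 17; I is in period 5, group 17.
Atoms toward the upper right of the periodic table pull bonding electrons most strongly.
These span different periods and groups, so the two trends combine.
I > Li: the two effects oppose for this pair; the across-period effect wins (2.66 vs 0.98).
Cl > I: they share group 17; the group trend gives Cl the larger value.
Approximate values (Pauling): Li 0.98, Cl 3.16, I 2.66.
So from highest to lowest: Cl > I > Li.

Cl > I > Li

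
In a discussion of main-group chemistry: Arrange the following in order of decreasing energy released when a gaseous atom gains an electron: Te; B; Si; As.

Te > Si > As > B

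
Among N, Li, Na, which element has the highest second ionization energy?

Consider each +1 ion: N⁺ still has 4 valence electrons; Li⁺ is the bare [He] core; Na⁺ is the bare [Ne] core.
Pulling an electron out of a noble-gas core costs far more than removing a remaining valence electron, so Na and Li sit at the high end of IE_2.
Tabulated IE_2 (kJ/mol): N 2856, Li 7298, Na 4562.
Overall IE_2 order: N < Na < Li.

Li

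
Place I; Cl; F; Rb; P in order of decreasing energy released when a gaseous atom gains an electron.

Cl > F > I > P > Rb

F is in period 2, group 17; P is in period 3, group 15; Cl is in period 3, group 17; Rb is in period 5, group 1; I is in period 5, group 17.
Adding an electron releases more energy for atoms nearer the top right (short of the noble gases).
Neither a single period nor a single group — weigh both effects.
P > Rb: both effects reinforce here, so P is clearly the higher of the two.
I > P: period and group pull opposite ways; the across-period shift dominates (295 vs 72 kJ/mol).
F > I: F sits above I in group 17, so the down-group effect alone puts F higher.
Cl > F: this pair runs against the simple trend — see the exception note.
Note the exception: Cl has a higher electron affinity than F, contrary to the simple trend — F's small 2p subshell makes the incoming electron feel strong e⁻–e⁻ repulsion, so Cl actually releases more energy on gaining an electron.
Approximate values (kJ/mol): F 328, P 72, Cl 349, Rb 47, I 295.
So from highest to lowest: Cl > F > I > P > Rb.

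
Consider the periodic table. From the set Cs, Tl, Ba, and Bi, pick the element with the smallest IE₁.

Cs

Cs is in period 6, group 1; Ba is in period 6, group 2; Tl is in period 6, group 13; Bi is in period 6, group 15.
Across a period the outer electron is held more tightly (higher IE₁); down a group it sits in a higher shell, more shielded, and comes off more easily.
All lie in period 6, so first ionization energy increases left to right.
The smallest IE₁ among these belongs to Cs.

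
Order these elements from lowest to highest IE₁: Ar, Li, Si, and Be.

Li < Si < Be < Ar

Removing the outermost electron gets harder across a period and easier down a group.
Neither a single period nor a single group — weigh both effects.
Si > Li: period and group pull opposite ways; the across-period shift dominates (786 vs 520 kJ/mol).
Be > Si: period and group pull opposite ways; the down-group shift dominates (900 vs 786 kJ/mol).
Ar > Be: period and group pull opposite ways; the across-period shift dominates (1521 vs 900 kJ/mol).
Approximate values (kJ/mol): Li 520, Be 900, Si 786, Ar 1521.
So from lowest to highest: Li < Si < Be < Ar.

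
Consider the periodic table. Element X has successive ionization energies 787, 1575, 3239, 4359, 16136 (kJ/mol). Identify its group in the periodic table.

Group 14

Look for the largest jump between consecutive ionization energies: IE5/IE4 ≈ 3.7, far larger than any earlier ratio.
That jump marks the point where a core electron is being removed. So the atom has 4 valence electrons.
A main-group element with 4 valence electrons is in group 14.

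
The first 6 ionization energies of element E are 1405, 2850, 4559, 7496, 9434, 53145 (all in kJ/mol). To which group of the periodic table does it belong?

Group 15

Look for the largest jump between consecutive ionization energies: IE6/IE5 ≈ 5.6, far larger than any earlier ratio.
That jump marks the point where a core electron is being removed. So the atom has 5 valence electrons.
A main-group element with 5 valence electrons is in group 15.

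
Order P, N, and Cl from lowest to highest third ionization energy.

P < Cl < N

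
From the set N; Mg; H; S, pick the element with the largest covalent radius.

Radius decreases left→right (rising Z_eff, same n) and increases top→bottom (higher n).
These span different periods and groups, so the two trends combine.
N > H: the two effects oppose for this pair; the down-group effect wins (71 vs 32 pm).
S > N: the two effects oppose for this pair; the down-group effect wins (103 vs 71 pm).
Mg > S: Mg lies to the left of S in period 3, so the across-period effect alone puts Mg larger.
Tabulated atomic radius (pm): H 32, N 71, Mg 139, S 103.
The largest covalent radius among these belongs to Mg.

Mg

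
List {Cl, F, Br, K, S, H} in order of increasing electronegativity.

H is in period 1, group 1; F is in period 2, group 17; S is in period 3, group 16; Cl is in period 3, group 17; K is in period 4, group 1; Br is in period 4, group 17.
Atoms toward the upper right of the periodic table pull bonding electrons most strongly.
Neither a single period nor a single group — weigh both effects.
H > K: H sits above K in group 1, so the down-group effect alone puts H higher.
S > H: period and group pull opposite ways; the across-period shift dominates (2.58 vs 2.20).
Br > S: the two effects oppose for this pair; the across-period effect wins (2.96 vs 2.58).
Cl > Br: they share group 17; the group trend gives Cl the larger value.
F > Cl: they share group 17; the group trend gives F the larger value.
Approximate values (Pauling): H 2.20, F 3.98, S 2.58, Cl 3.16, K 0.82, Br 2.96.
So from lowest to highest: K < H < S < Br < Cl < F.

K < H < S < Br < Cl < F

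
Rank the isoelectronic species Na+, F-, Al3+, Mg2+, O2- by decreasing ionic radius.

All of these have 10 electrons, so size is governed by nuclear charge alone: the more protons, the stronger the pull on the same electron cloud, and the smaller the ion.
Nuclear charges: Al3+ (Z=13), Mg2+ (Z=12), Na+ (Z=11), F- (Z=9), O2- (Z=8).
Largest to smallest: O2- > F- > Na+ > Mg2+ > Al3+.

O2- > F- > Na+ > Mg2+ > Al3+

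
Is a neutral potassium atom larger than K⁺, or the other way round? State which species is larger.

Forming K⁺ removes 1 electron from K. Fewer electrons for the same nuclear charge means less shielding and a higher Z_eff on the remaining electrons, and for main-group metals the entire outer shell is lost.
A cation is smaller than its parent atom: K⁺ < K.

K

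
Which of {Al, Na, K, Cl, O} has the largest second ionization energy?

Na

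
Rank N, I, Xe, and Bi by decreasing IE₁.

N is in period 2, group 15; I is in period 5, group 17; Xe is in period 5, group 18; Bi is in period 6, group 15.
IE₁ increases left→right with effective nuclear charge and decreases top→bottom as the valence shell moves farther out.
These span different periods and groups, so the two trends combine.
I > Bi: relative to Bi, both the across-period and down-group shifts push I's first ionization energy up.
Xe > I: both are in period 5; the period trend gives Xe the larger value.
N > Xe: period and group pull opposite ways; the down-group shift dominates (1402 vs 1170 kJ/mol).
For reference (kJ/mol): N 1402, I 1008, Xe 1170, Bi 703.
So from highest to lowest: N > Xe > I > Bi.

N > Xe > I > Bi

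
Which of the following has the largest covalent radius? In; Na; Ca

Ca

Na is in period 3, group 1; Ca is in period 4, group 2; In is in period 5, group 13.
Radius decreases left→right (rising Z_eff, same n) and increases top→bottom (higher n).
These sit on a diagonal, where the across-period and down-group effects partly cancel.
Na > In: the two effects oppose for this pair; the across-period effect wins (155 vs 142 pm).
Ca > Na: the two effects oppose for this pair; the down-group effect wins (171 vs 155 pm).
Approximate values (pm): Na 155, Ca 171, In 142.
The largest covalent radius among these belongs to Ca.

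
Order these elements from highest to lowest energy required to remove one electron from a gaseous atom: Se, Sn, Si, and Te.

Se > Te > Si > Sn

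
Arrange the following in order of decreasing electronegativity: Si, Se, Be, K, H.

EN rises left→right (higher Z_eff, smaller atoms) and falls top→bottom (larger, more shielded atoms).
Here both period and group differ, so the two effects have to be weighed against each other.
Be > K: relative to K, both the across-period and down-group shifts push Be's electronegativity up.
Si > Be: the two effects oppose for this pair; the across-period effect wins (1.90 vs 1.57).
H > Si: period and group pull opposite ways; the down-group shift dominates (2.20 vs 1.90).
Se > H: the two effects oppose for this pair; the across-period effect wins (2.55 vs 2.20).
Approximate values (Pauling): H 2.20, Be 1.57, Si 1.90, K 0.82, Se 2.55.
So from highest to lowest: Se > H > Si > Be > K.

Se, H, Si, Be, K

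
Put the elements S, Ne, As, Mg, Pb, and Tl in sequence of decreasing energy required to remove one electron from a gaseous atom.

Ne > S > As > Mg > Pb > Tl

IE₁ increases left→right with effective nuclear charge and decreases top→bottom as the valence shell moves farther out.
These span different periods and groups, so the two trends combine.
Pb > Tl: both are in period 6; the period trend gives Pb the larger value.
Mg > Pb: period and group pull opposite ways; the down-group shift dominates (738 vs 716 kJ/mol).
As > Mg: the two effects oppose for this pair; the across-period effect wins (947 vs 738 kJ/mol).
S > As: relative to As, both the across-period and down-group shifts push S's first ionization energy up.
Ne > S: both effects reinforce here, so Ne is clearly the higher of the two.
Approximate values (kJ/mol): Ne 2081, Mg 738, S 1000, As 947, Tl 589, Pb 716.
So from highest to lowest: Ne > S > As > Mg > Pb > Tl.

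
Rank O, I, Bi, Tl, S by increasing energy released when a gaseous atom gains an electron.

Tl < Bi < O < S < I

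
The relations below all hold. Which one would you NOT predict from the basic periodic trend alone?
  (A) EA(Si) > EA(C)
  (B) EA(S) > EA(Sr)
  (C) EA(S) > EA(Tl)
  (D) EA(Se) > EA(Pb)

(A)

The general trend: electron affinity increases across a period and decreases down a group.
(A) Si (period 3, group 14) vs C (period 2, group 14): the stated order contradicts the simple trend.
(B) S (period 3, group 16) vs Sr (period 5, group 2): the stated order agrees with the simple trend.
(C) S (period 3, group 16) vs Tl (period 6, group 13): the stated order agrees with the simple trend.
(D) Se (period 4, group 16) vs Pb (period 6, group 14): the stated order agrees with the simple trend.
The exception is (A): Si's larger, more diffuse 3p orbitals accept an added electron slightly more readily than C's compact 2p.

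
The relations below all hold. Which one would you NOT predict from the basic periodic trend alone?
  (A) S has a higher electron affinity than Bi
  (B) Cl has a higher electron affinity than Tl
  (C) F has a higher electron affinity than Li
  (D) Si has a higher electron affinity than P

(D)

The general trend: electron affinity increases across a period and decreases down a group.
(A) S (period 3, group 16) vs Bi (period 6, group 15): the stated order agrees with the simple trend.
(B) Cl (period 3, group 17) vs Tl (period 6, group 13): the stated order agrees with the simple trend.
(C) F (period 2, group 17) vs Li (period 2, group 1): the stated order agrees with the simple trend.
(D) Si (period 3, group 14) vs P (period 3, group 15): the stated order contradicts the simple trend.
The exception is (D): adding an electron to P's half-filled 3p³ is unfavourable, so Si (3p²) has the more exothermic EA.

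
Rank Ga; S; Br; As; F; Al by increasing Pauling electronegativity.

Al < Ga < As < S < Br < F

F is in period 2, group 17; Al is in period 3, group 13; S is in period 3, group 16; Ga is in period 4, group 13; As is in period 4, group 15; Br is in period 4, group 17.
EN rises left→right (higher Z_eff, smaller atoms) and falls top→bottom (larger, more shielded atoms).
These span different periods and groups, so the two trends combine.
Ga > Al: this pair runs against the simple trend — see the exception note.
As > Ga: both are in period 4; the period trend gives As the larger value.
S > As: relative to As, both the across-period and down-group shifts push S's electronegativity up.
Br > S: period and group pull opposite ways; the across-period shift dominates (2.96 vs 2.58).
F > Br: F sits above Br in group 17, so the down-group effect alone puts F higher.
Note the exception: Ga has a higher electronegativity than Al, contrary to the simple trend — poor shielding by filled d (and f) subshells raises the heavier element's effective nuclear charge more than the simple down-group trend predicts.
For reference (Pauling): F 3.98, Al 1.61, S 2.58, Ga 1.81, As 2.18, Br 2.96.
So from lowest to highest: Al < Ga < As < S < Br < F.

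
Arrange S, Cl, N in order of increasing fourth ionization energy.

S, Cl, N

Consider each +3 ion: S³⁺ still has 3 valence electrons; Cl³⁺ still has 4 valence electrons; N³⁺ still has 2 valence electrons.
All are still removing valence electrons, so compare the +3 ions as you would atoms: IE_4 generally rises across a period (higher Z_eff) and falls down a group (larger shell), subject to the usual subshell exceptions.
Valence configurations: S³⁺ [Ne]3s²3p¹, Cl³⁺ [Ne]3s²3p², N³⁺ [He]2s².
Approximate IE_4 values (kJ/mol): S 4556, Cl 5159, N 7475.
So the fourth ionization energies run S < Cl < N.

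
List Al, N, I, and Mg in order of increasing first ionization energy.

Al < Mg < I < N

First ionization energy rises across a period (greater Z_eff holds electrons more tightly) and falls down a group (valence electrons are farther from the nucleus).
These span different periods and groups, so the two trends combine.
Mg > Al: this pair runs against the simple trend — see the exception note.
I > Mg: the two effects oppose for this pair; the across-period effect wins (1008 vs 738 kJ/mol).
N > I: period and group pull opposite ways; the down-group shift dominates (1402 vs 1008 kJ/mol).
Note the exception: Mg has a higher first ionization energy than Al, contrary to the simple trend — Al's single 3p electron is easier to remove than one from Mg's filled 3s².
Tabulated first ionization energy (kJ/mol): N 1402, Mg 738, Al 578, I 1008.
So from lowest to highest: Al < Mg < I < N.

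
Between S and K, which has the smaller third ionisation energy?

S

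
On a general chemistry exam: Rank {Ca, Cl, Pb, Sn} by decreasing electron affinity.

Cl is in period 3, group 17; Ca is in period 4, group 2; Sn is in period 5, group 14; Pb is in period 6, group 14.
Electron affinity generally becomes more exothermic across a period toward the halogens and less exothermic down a group.
These span different periods and groups, so the two trends combine.
Pb > Ca: period and group pull opposite ways; the across-period shift dominates (35 vs 2 kJ/mol).
Sn > Pb: they share group 14; the group trend gives Sn the larger value.
Cl > Sn: relative to Sn, both the across-period and down-group shifts push Cl's electron affinity up.
Tabulated electron affinity (kJ/mol): Cl 349, Ca 2, Sn 107, Pb 35.
So from highest to lowest: Cl > Sn > Pb > Ca.

Cl, Sn, Pb, Ca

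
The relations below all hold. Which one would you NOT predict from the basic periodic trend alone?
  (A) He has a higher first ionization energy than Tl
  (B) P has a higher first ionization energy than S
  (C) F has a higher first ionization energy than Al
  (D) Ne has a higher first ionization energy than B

(B)

The general trend: first ionization energy increases across a period and decreases down a group.
(A) He (period 1, group 18) vs Tl (period 6, group 13): the stated order agrees with the simple trend.
(B) P (period 3, group 15) vs S (period 3, group 16): the stated order contradicts the simple trend.
(C) F (period 2, group 17) vs Al (period 3, group 13): the stated order agrees with the simple trend.
(D) Ne (period 2, group 18) vs B (period 2, group 13): the stated order agrees with the simple trend.
The exception is (B): S (3p⁴) ionizes more easily than half-filled P (3p³) because the paired 3p electron in S is pushed out by e⁻–e⁻ repulsion.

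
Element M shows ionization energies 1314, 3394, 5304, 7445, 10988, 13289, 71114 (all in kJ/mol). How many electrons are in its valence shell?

Look for the largest jump between consecutive ionization energies: IE7/IE6 ≈ 5.4, far larger than any earlier ratio.
That jump marks the point where a core electron is being removed. So the atom has 6 valence electrons.

6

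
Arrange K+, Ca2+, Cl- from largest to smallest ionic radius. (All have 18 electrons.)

Cl- > K+ > Ca2+

All of these have 18 electrons, so size is governed by nuclear charge alone: the more protons, the stronger the pull on the same electron cloud, and the smaller the ion.
Nuclear charges: Ca2+ (Z=20), K+ (Z=19), Cl- (Z=17).
Largest to smallest: Cl- > K+ > Ca2+.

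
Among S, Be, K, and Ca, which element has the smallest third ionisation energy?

S

The third ionization energy removes an electron from the +2 ion. For each element: S²⁺ still has 4 valence electrons; Be²⁺ is the bare [He] core; K²⁺ is already 1 electron into the core; Ca²⁺ is the bare [Ar] core.
Breaking into a closed-shell core is much more expensive than removing a leftover valence electron — K, Ca and Be have the largest IE_3 here.
Approximate IE_3 values (kJ/mol): S 3357, Be 14849, K 4420, Ca 4912.
Overall IE_3 order: S < K < Ca < Be.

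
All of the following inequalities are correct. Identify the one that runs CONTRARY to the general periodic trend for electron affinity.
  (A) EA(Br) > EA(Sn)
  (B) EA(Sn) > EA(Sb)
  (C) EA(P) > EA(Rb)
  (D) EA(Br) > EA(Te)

(B)

The general trend: electron affinity increases across a period and decreases down a group.
(A) Br (period 4, group 17) vs Sn (period 5, group 14): the stated order agrees with the simple trend.
(B) Sn (period 5, group 14) vs Sb (period 5, group 15): the stated order contradicts the simple trend.
(C) P (period 3, group 15) vs Rb (period 5, group 1): the stated order agrees with the simple trend.
(D) Br (period 4, group 17) vs Te (period 5, group 16): the stated order agrees with the simple trend.
The exception is (B): adding an electron to Sb's half-filled 5p³ is unfavourable, so Sn has the more exothermic EA.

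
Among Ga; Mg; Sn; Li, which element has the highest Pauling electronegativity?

Sn

Li is in period 2, group 1; Mg is in period 3, group 2; Ga is in period 4, group 13; Sn is in period 5, group 14.
Electronegativity increases across a period and decreases down a group, tracking effective nuclear charge and atomic size.
A diagonal step moves right (one effect) and down (the opposite effect) at once.
Mg > Li: period and group pull opposite ways; the across-period shift dominates (1.31 vs 0.98).
Ga > Mg: the two effects oppose for this pair; the across-period effect wins (1.81 vs 1.31).
Sn > Ga: period and group pull opposite ways; the across-period shift dominates (1.96 vs 1.81).
Tabulated electronegativity (Pauling): Li 0.98, Mg 1.31, Ga 1.81, Sn 1.96.
The highest Pauling electronegativity among these belongs to Sn.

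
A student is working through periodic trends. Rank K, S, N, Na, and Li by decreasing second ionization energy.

IE_2 is the cost of taking one more electron from the +1 cation: K⁺ is the bare [Ar] core; S⁺ still has 5 valence electrons; N⁺ still has 4 valence electrons; Na⁺ is the bare [Ne] core; Li⁺ is the bare [He] core.
Core electrons are held far more tightly than valence electrons, so K, Na and Li top the IE_2 order.
Valence configurations: S⁺ [Ne]3s²3p³, N⁺ [He]2s²2p².
The numbers (kJ/mol): K 3052, S 2252, N 2856, Na 4562, Li 7298.
So the second ionization energies run S < N < K < Na < Li.

Li > Na > K > N > S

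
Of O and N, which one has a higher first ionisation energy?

N

Across a period the outer electron is held more tightly (higher IE₁); down a group it sits in a higher shell, more shielded, and comes off more easily.
All lie in period 2; the across-period trend (first ionization energy increases left to right) applies, with the exception below.
Note the exception: N has a higher first ionization energy than O, contrary to the simple trend — pairing an electron in O's 2p⁴ costs repulsion energy, so O ionizes more easily than half-filled N (2p³).
Approximate values (kJ/mol): N 1402, O 1314.
So N has the higher first ionisation energy (N > O).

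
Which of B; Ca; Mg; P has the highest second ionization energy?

B

Consider each +1 ion: B⁺ still has 2 valence electrons; Ca⁺ still has 1 valence electron; Mg⁺ still has 1 valence electron; P⁺ still has 4 valence electrons.
All are still removing valence electrons, so compare the +1 ions as you would atoms: IE_2 generally rises across a period (higher Z_eff) and falls down a group (larger shell), subject to the usual subshell exceptions.
Valence configurations: B⁺ [He]2s², Ca⁺ [Ar]4s¹, Mg⁺ [Ne]3s¹, P⁺ [Ne]3s²3p².
Tabulated IE_2 (kJ/mol): B 2427, Ca 1145, Mg 1451, P 1907.
Putting it together, IE_2: Ca < Mg < P < B.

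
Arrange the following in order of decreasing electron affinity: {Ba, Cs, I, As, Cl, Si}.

Cl, I, Si, As, Cs, Ba

Atoms with high Z_eff and room in the valence shell (especially the halogens) have the most exothermic electron affinities.
These span different periods and groups, so the two trends combine.
Cs > Ba: this pair runs against the simple trend — see the exception note.
As > Cs: both effects reinforce here, so As is clearly the higher of the two.
Si > As: period and group pull opposite ways; the down-group shift dominates (134 vs 78 kJ/mol).
I > Si: the two effects oppose for this pair; the across-period effect wins (295 vs 134 kJ/mol).
Cl > I: they share group 17; the group trend gives Cl the larger value.
Note the exception: Cs has a higher electron affinity than Ba, contrary to the simple trend — adding an electron to Ba (ns²) has to open a new, higher-energy np subshell, which is unfavourable.
For reference (kJ/mol): Si 134, Cl 349, As 78, I 295, Cs 46, Ba 14.
So from highest to lowest: Cl > I > Si > As > Cs > Ba.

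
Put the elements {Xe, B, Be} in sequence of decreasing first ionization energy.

Xe > Be > B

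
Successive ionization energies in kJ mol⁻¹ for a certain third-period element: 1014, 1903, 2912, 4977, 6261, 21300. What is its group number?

Look for the largest jump between consecutive ionization energies: IE6/IE5 ≈ 3.4, far larger than any earlier ratio.
That jump marks the point where a core electron is being removed. So the atom has 5 valence electrons.
A main-group element with 5 valence electrons is in group 15.

Group 15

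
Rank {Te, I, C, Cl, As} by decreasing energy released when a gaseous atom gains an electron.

Cl, I, Te, C, As

EA tends to increase across a period and decrease down a group, though the pattern is less regular than for IE or radius.
These span different periods and groups, so the two trends combine.
C > As: period and group pull opposite ways; the down-group shift dominates (122 vs 78 kJ/mol).
Te > C: period and group pull opposite ways; the across-period shift dominates (190 vs 122 kJ/mol).
I > Te: both are in period 5; the period trend gives I the larger value.
Cl > I: they share group 17; the group trend gives Cl the larger value.
Tabulated electron affinity (kJ/mol): C 122, Cl 349, As 78, Te 190, I 295.
So from highest to lowest: Cl > I > Te > C > As.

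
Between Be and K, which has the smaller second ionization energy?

Be

IE_2 is the cost of taking one more electron from the +1 cation: Be⁺ still has 1 valence electron; K⁺ is the bare [Ar] core.
Pulling an electron out of a noble-gas core costs far more than removing a remaining valence electron, so K sits at the high end of IE_2.
The numbers (kJ/mol): Be 1757, K 3052.
Overall IE_2 order: Be < K.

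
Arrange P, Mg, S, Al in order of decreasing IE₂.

S, P, Al, Mg

Consider each +1 ion: P⁺ still has 4 valence electrons; Mg⁺ still has 1 valence electron; S⁺ still has 5 valence electrons; Al⁺ still has 2 valence electrons.
All are still removing valence electrons, so compare the +1 ions as you would atoms: IE_2 generally rises across a period (higher Z_eff) and falls down a group (larger shell), subject to the usual subshell exceptions.
Valence configurations: P⁺ [Ne]3s²3p², Mg⁺ [Ne]3s¹, S⁺ [Ne]3s²3p³, Al⁺ [Ne]3s².
Approximate IE_2 values (kJ/mol): P 1907, Mg 1451, S 2252, Al 1817.
Overall IE_2 order: Mg < Al < P < S.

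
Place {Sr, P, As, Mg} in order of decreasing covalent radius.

Across a period the added protons contract the valence shell; down a group each new principal shell makes the atom larger.
These span different periods and groups, so the two trends combine.
As > P: they share group 15; the group trend gives As the larger value.
Mg > As: the two effects oppose for this pair; the across-period effect wins (139 vs 121 pm).
Sr > Mg: they share group 2; the group trend gives Sr the larger value.
Tabulated atomic radius (pm): Mg 139, P 111, As 121, Sr 185.
So from largest to smallest: Sr > Mg > As > P.

Sr, Mg, As, P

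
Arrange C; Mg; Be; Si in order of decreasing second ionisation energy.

C, Be, Si, Mg

The second ionization energy removes an electron from the +1 ion. For each element: C⁺ still has 3 valence electrons; Mg⁺ still has 1 valence electron; Be⁺ still has 1 valence electron; Si⁺ still has 3 valence electrons.
All are still removing valence electrons, so compare the +1 ions as you would atoms: IE_2 generally rises across a period (higher Z_eff) and falls down a group (larger shell), subject to the usual subshell exceptions.
Valence configurations: C⁺ [He]2s²2p¹, Mg⁺ [Ne]3s¹, Be⁺ [He]2s¹, Si⁺ [Ne]3s²3p¹.
Tabulated IE_2 (kJ/mol): C 2353, Mg 1451, Be 1757, Si 1577.
Putting it together, IE_2: Mg < Si < Be < C.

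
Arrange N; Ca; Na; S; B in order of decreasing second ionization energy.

Na > N > B > S > Ca

Consider each +1 ion: N⁺ still has 4 valence electrons; Ca⁺ still has 1 valence electron; Na⁺ is the bare [Ne] core; S⁺ still has 5 valence electrons; B⁺ still has 2 valence electrons.
Breaking into a closed-shell core is much more expensive than removing a leftover valence electron — Na has the largest IE_2 here.
Valence configurations: N⁺ [He]2s²2p², Ca⁺ [Ar]4s¹, S⁺ [Ne]3s²3p³, B⁺ [He]2s².
The numbers (kJ/mol): N 2856, Ca 1145, Na 4562, S 2252, B 2427.
Hence IE_2: Ca < S < B < N < Na.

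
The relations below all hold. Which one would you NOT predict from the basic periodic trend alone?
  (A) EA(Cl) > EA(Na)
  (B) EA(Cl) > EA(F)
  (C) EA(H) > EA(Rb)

(B)

The general trend: electron affinity increases across a period and decreases down a group.
(A) Cl (period 3, group 17) vs Na (period 3, group 1): the stated order agrees with the simple trend.
(B) Cl (period 3, group 17) vs F (period 2, group 17): the stated order contradicts the simple trend.
(C) H (period 1, group 1) vs Rb (period 5, group 1): the stated order agrees with the simple trend.
The exception is (B): F's small 2p subshell makes the incoming electron feel strong e⁻–e⁻ repulsion, so Cl actually releases more energy on gaining an electron.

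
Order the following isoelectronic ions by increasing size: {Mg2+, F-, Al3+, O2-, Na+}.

Al3+ < Mg2+ < Na+ < F- < O2-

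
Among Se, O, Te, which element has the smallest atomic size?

O is in period 2, group 16; Se is in period 4, group 16; Te is in period 5, group 16.
Moving right in a period, electrons are added to the same shell under a stronger nuclear pull, so atoms get smaller; moving down, a new shell is opened and atoms get larger.
All are in group 16, so atomic radius increases down the group.
The smallest atomic size among these belongs to O.

O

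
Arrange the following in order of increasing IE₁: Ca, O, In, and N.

In < Ca < O < N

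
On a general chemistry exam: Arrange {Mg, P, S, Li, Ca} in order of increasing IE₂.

The second ionization energy removes an electron from the +1 ion. For each element: Mg⁺ still has 1 valence electron; P⁺ still has 4 valence electrons; S⁺ still has 5 valence electrons; Li⁺ is the bare [He] core; Ca⁺ still has 1 valence electron.
Core electrons are held far more tightly than valence electrons, so Li tops the IE_2 order.
Valence configurations: Mg⁺ [Ne]3s¹, P⁺ [Ne]3s²3p², S⁺ [Ne]3s²3p³, Ca⁺ [Ar]4s¹.
Approximate IE_2 values (kJ/mol): Mg 1451, P 1907, S 2252, Li 7298, Ca 1145.
Putting it together, IE_2: Ca < Mg < P < S < Li.

Ca < Mg < P < S < Li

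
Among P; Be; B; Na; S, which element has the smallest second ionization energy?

Be

After 1 electron has been removed, what remains? P⁺ still has 4 valence electrons; Be⁺ still has 1 valence electron; B⁺ still has 2 valence electrons; Na⁺ is the bare [Ne] core; S⁺ still has 5 valence electrons.
Breaking into a closed-shell core is much more expensive than removing a leftover valence electron — Na has the largest IE_2 here.
Valence configurations: P⁺ [Ne]3s²3p², Be⁺ [He]2s¹, B⁺ [He]2s², S⁺ [Ne]3s²3p³.
Tabulated IE_2 (kJ/mol): P 1907, Be 1757, B 2427, Na 4562, S 2252.
Overall IE_2 order: Be < P < S < B < Na.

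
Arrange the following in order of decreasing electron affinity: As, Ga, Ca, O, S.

S > O > As > Ga > Ca

O is in period 2, group 16; S is in period 3, group 16; Ca is in period 4, group 2; Ga is in period 4, group 13; As is in period 4, group 15.
Electron affinity generally becomes more exothermic across a period toward the halogens and less exothermic down a group.
Here both period and group differ, so the two effects have to be weighed against each other.
Ga > Ca: both are in period 4; the period trend gives Ga the larger value.
As > Ga: As lies to the right of Ga in period 4, so the across-period effect alone puts As higher.
O > As: relative to As, both the across-period and down-group shifts push O's electron affinity up.
S > O: this pair runs against the simple trend — see the exception note.
Note the exception: S has a higher electron affinity than O, contrary to the simple trend — the compact 2p subshell of O repels the added electron more than S's larger 3p does.
Approximate values (kJ/mol): O 141, S 200, Ca 2, Ga 29, As 78.
So from highest to lowest: S > O > As > Ga > Ca.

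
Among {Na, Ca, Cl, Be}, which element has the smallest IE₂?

IE_2 is the cost of taking one more electron from the +1 cation: Na⁺ is the bare [Ne] core; Ca⁺ still has 1 valence electron; Cl⁺ still has 6 valence electrons; Be⁺ still has 1 valence electron.
Core electrons are held far more tightly than valence electrons, so Na tops the IE_2 order.
Valence configurations: Ca⁺ [Ar]4s¹, Cl⁺ [Ne]3s²3p⁴, Be⁺ [He]2s¹.
Tabulated IE_2 (kJ/mol): Na 4562, Ca 1145, Cl 2298, Be 1757.
So the second ionization energies run Ca < Be < Cl < Na.

Ca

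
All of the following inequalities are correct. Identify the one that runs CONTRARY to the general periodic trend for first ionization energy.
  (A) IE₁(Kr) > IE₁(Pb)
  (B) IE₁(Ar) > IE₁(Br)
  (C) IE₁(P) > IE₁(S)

(C)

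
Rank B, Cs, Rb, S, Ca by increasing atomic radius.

Across a period the added protons contract the valence shell; down a group each new principal shell makes the atom larger.
Here both period and group differ, so the two effects have to be weighed against each other.
S > B: the two effects oppose for this pair; the down-group effect wins (103 vs 85 pm).
Ca > S: both effects reinforce here, so Ca is clearly the larger of the two.
Rb > Ca: relative to Ca, both the across-period and down-group shifts push Rb's atomic radius up.
Cs > Rb: Cs sits below Rb in group 1, so the down-group effect alone puts Cs larger.
Approximate values (pm): B 85, S 103, Ca 171, Rb 210, Cs 232.
So from smallest to largest: B < S < Ca < Rb < Cs.

B, S, Ca, Rb, Cs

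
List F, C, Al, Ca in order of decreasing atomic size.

Ca > Al > C > F

C is in period 2, group 14; F is in period 2, group 17; Al is in period 3, group 13; Ca is in period 4, group 2.
Across a period the added protons contract the valence shell; down a group each new principal shell makes the atom larger.
Here both period and group differ, so the two effects have to be weighed against each other.
C > F: C lies to the left of F in period 2, so the across-period effect alone puts C larger.
Al > C: both effects reinforce here, so Al is clearly the larger of the two.
Ca > Al: relative to Al, both the across-period and down-group shifts push Ca's atomic radius up.
For reference (pm): C 75, F 64, Al 126, Ca 171.
So from largest to smallest: Ca > Al > C > F.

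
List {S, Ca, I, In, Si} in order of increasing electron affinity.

Electron affinity generally becomes more exothermic across a period toward the halogens and less exothermic down a group.
Here both period and group differ, so the two effects have to be weighed against each other.
In > Ca: the two effects oppose for this pair; the across-period effect wins (29 vs 2 kJ/mol).
Si > In: relative to In, both the across-period and down-group shifts push Si's electron affinity up.
S > Si: both are in period 3; the period trend gives S the larger value.
I > S: the two effects oppose for this pair; the across-period effect wins (295 vs 200 kJ/mol).
For reference (kJ/mol): Si 134, S 200, Ca 2, In 29, I 295.
So from lowest to highest: Ca < In < Si < S < I.

Ca, In, Si, S, I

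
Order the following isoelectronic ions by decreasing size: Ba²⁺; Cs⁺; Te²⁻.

All of these have 54 electrons, so size is governed by nuclear charge alone: the more protons, the stronger the pull on the same electron cloud, and the smaller the ion.
Nuclear charges: Ba²⁺ (Z=56), Cs⁺ (Z=55), Te²⁻ (Z=52).
Largest to smallest: Te²⁻ > Cs⁺ > Ba²⁺.

Te²⁻ > Cs⁺ > Ba²⁺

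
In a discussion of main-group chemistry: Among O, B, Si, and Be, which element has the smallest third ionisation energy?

After 2 electrons have been removed, what remains? O²⁺ still has 4 valence electrons; B²⁺ still has 1 valence electron; Si²⁺ still has 2 valence electrons; Be²⁺ is the bare [He] core.
Breaking into a closed-shell core is much more expensive than removing a leftover valence electron — Be has the largest IE_3 here.
Valence configurations: O²⁺ [He]2s²2p², B²⁺ [He]2s¹, Si²⁺ [Ne]3s².
The numbers (kJ/mol): O 5300, B 3660, Si 3232, Be 14849.
So the third ionization energies run Si < B < O < Be.

Si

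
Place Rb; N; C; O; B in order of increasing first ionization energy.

Rb < B < C < O < N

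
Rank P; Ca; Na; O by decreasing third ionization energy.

Na, O, Ca, P

Consider each +2 ion: P²⁺ still has 3 valence electrons; Ca²⁺ is the bare [Ar] core; Na²⁺ is already 1 electron into the core; O²⁺ still has 4 valence electrons.
Usually core removal costs more than valence removal, but here the competition is close: a tightly held n=2 valence electron can cost more to remove than an n=3 core electron, so the actual values have to decide it.
Valence configurations: P²⁺ [Ne]3s²3p¹, O²⁺ [He]2s²2p².
The numbers (kJ/mol): P 2914, Ca 4912, Na 6910, O 5300.
Overall IE_3 order: P < Ca < O < Na.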